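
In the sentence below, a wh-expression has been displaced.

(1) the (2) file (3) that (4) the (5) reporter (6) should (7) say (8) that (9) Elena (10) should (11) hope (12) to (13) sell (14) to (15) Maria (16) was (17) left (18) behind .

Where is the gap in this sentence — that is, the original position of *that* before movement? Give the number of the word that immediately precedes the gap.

'that' is the direct object of 'sell'. It moves to the left edge, and the trace sits right after 'sell':
The file that the reporter should say that Elena should hope to sell ___ to Maria was left behind.
'sell' is word 13.

13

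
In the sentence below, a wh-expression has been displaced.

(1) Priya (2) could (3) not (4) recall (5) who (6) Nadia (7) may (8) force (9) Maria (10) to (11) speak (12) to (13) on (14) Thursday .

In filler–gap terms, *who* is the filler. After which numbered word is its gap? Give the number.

12

Pre-movement form: Nadia may force Maria to speak to who on Thursday.
'who' is the object of the preposition 'to'. Fronting leaves a gap immediately after 'to':
Priya could not recall who Nadia may force Maria to speak to ___ on Thursday.
'to' is word 12.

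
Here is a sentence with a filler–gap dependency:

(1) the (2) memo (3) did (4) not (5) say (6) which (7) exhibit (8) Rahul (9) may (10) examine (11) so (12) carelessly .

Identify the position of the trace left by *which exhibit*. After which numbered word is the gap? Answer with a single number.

Before movement: Rahul may examine which exhibit so carelessly.
'which exhibit' functions as the direct object of 'examine'. It moves to the left edge, and the trace sits right after 'examine':
The memo did not say which exhibit Rahul may examine ___ so carelessly.
'examine' is word 10.

10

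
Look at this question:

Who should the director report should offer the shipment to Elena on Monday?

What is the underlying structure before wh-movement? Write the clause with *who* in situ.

'who' functions as the subject of the clause embedded under 'report'. It moves to the left edge, and the trace sits right after 'report':
Who should the director report ___ should offer the shipment to Elena on Monday?

The director should report who should offer the shipment to Elena on Monday.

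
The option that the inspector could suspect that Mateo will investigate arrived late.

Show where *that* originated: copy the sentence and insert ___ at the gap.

The option that the inspector could suspect that Mateo will investigate ___ arrived late.

'that' is the direct object of 'investigate'. The gap is right after 'investigate'.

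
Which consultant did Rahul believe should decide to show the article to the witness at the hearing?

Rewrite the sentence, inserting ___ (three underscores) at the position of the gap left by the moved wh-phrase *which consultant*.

Pre-movement form: Rahul did believe which consultant should decide to show the article to the witness at the hearing.
The filler 'which consultant' is interpreted as the subject of the clause embedded under 'believe'. The gap is right after 'believe'.

Which consultant did Rahul believe ___ should decide to show the article to the witness at the hearing?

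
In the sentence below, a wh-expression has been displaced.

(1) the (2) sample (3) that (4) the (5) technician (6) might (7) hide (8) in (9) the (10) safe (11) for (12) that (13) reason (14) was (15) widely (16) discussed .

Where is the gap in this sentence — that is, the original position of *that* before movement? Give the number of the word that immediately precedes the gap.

7

'that' functions as the direct object of 'hide'. It moves to the left edge, and the trace sits right after 'hide':
The sample that the technician might hide ___ in the safe for that reason was widely discussed.
'hide' is word 7.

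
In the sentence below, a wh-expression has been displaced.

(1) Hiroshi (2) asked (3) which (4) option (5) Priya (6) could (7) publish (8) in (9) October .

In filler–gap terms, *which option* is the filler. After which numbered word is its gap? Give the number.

In situ: Priya could publish which option in October.
'which option' functions as the direct object of 'publish'. Fronting leaves a gap immediately after 'publish':
Hiroshi asked which option Priya could publish ___ in October.
'publish' is word 7.

7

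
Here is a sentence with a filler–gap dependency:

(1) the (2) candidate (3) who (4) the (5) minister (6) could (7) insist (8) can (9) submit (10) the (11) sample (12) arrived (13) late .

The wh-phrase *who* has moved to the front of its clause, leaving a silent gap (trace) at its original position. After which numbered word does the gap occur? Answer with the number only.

7

'who' functions as the subject of the clause embedded under 'insist'. Fronting leaves a gap immediately after 'insist':
The candidate who the minister could insist ___ can submit the sample arrived late.
'insist' is word 7.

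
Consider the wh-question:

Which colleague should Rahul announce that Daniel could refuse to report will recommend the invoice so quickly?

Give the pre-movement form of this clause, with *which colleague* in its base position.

Rahul should announce that Daniel could refuse to report which colleague will recommend the invoice so quickly.

'which colleague' functions as the subject of the clause embedded under 'report'. Wh-movement fronts it, leaving a gap right after 'report':
Which colleague should Rahul announce that Daniel could refuse to report ___ will recommend the invoice so quickly?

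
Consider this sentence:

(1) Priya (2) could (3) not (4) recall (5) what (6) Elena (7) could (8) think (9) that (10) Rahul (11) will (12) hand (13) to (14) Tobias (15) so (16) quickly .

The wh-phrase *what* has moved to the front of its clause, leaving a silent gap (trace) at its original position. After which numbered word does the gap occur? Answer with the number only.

12

In situ: Elena could think that Rahul will hand what to Tobias so quickly.
The filler 'what' is interpreted as the direct object of 'hand'. Fronting leaves a gap immediately after 'hand':
Priya could not recall what Elena could think that Rahul will hand ___ to Tobias so quickly.
'hand' is word 12.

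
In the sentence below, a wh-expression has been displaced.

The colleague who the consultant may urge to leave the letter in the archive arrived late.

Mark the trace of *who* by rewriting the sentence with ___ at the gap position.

The filler 'who' is interpreted as the direct object of 'urge'. The gap is right after 'urge'.

The colleague who the consultant may urge ___ to leave the letter in the archive arrived late.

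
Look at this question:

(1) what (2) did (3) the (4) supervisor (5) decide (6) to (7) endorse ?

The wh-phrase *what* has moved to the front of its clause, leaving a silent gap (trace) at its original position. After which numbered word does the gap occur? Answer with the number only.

Pre-movement form: The supervisor did decide to endorse what.
'what' functions as the direct object of 'endorse'. It moves to the left edge, and the trace sits right after 'endorse':
What did the supervisor decide to endorse ___?
'endorse' is word 7.

7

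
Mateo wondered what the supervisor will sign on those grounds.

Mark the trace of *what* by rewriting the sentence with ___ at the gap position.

Mateo wondered what the supervisor will sign ___ on those grounds.

Pre-movement form: The supervisor will sign what on those grounds.
The filler 'what' is interpreted as the direct object of 'sign'. The gap is right after 'sign'.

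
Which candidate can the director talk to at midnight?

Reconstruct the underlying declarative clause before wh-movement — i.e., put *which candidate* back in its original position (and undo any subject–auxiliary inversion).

The director can talk to which candidate at midnight.

'which candidate' is the object of the preposition 'to'. Fronting leaves a gap immediately after 'to':
Which candidate can the director talk to ___ at midnight?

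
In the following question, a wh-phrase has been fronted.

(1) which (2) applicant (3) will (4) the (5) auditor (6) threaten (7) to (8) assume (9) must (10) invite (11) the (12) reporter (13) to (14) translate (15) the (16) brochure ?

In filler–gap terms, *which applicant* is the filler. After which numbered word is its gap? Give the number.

8

Underlying clause: The auditor will threaten to assume which applicant must invite the reporter to translate the brochure.
'which applicant' functions as the subject of the clause embedded under 'assume'. Fronting leaves a gap immediately after 'assume':
Which applicant will the auditor threaten to assume ___ must invite the reporter to translate the brochure?
'assume' is word 8.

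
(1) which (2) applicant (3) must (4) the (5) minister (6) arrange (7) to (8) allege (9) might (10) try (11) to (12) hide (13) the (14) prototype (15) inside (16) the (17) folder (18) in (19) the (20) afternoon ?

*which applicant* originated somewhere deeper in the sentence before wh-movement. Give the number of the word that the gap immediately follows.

Before movement: The minister must arrange to allege which applicant might try to hide the prototype inside the folder in the afternoon.
'which applicant' is the subject of the clause embedded under 'allege'. Fronting leaves a gap immediately after 'allege':
Which applicant must the minister arrange to allege ___ might try to hide the prototype inside the folder in the afternoon?
'allege' is word 8.

8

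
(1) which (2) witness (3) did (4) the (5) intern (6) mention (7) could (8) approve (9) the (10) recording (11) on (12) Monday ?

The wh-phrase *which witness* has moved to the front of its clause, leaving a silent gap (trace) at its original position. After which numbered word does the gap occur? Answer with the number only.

Pre-movement form: The intern did mention which witness could approve the recording on Monday.
The filler 'which witness' is interpreted as the subject of the clause embedded under 'mention'. It moves to the left edge, and the trace sits right after 'mention':
Which witness did the intern mention ___ could approve the recording on Monday?
'mention' is word 6.

6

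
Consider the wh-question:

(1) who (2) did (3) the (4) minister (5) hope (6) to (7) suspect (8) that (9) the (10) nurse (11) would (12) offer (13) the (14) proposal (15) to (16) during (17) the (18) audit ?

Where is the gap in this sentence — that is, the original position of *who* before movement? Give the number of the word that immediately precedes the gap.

15

Underlying clause: The minister did hope to suspect that the nurse would offer the proposal to who during the audit.
'who' is the object of the preposition 'to' (recipient of 'offer'). Fronting leaves a gap immediately after 'to':
Who did the minister hope to suspect that the nurse would offer the proposal to ___ during the audit?
'to' is word 15.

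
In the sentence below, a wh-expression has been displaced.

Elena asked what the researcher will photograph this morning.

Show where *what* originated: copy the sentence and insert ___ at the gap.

In situ: The researcher will photograph what this morning.
'what' functions as the direct object of 'photograph'. The gap is right after 'photograph'.

Elena asked what the researcher will photograph ___ this morning.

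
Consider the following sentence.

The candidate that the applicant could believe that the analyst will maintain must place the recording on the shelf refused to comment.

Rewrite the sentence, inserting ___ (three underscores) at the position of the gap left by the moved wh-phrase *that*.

'that' functions as the subject of the clause embedded under 'maintain'. The gap is right after 'maintain'.

The candidate that the applicant could believe that the analyst will maintain ___ must place the recording on the shelf refused to comment.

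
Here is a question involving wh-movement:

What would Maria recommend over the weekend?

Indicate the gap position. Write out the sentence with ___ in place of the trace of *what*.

What would Maria recommend ___ over the weekend?

Before movement: Maria would recommend what over the weekend.
'what' is the direct object of 'recommend'. The gap is right after 'recommend'.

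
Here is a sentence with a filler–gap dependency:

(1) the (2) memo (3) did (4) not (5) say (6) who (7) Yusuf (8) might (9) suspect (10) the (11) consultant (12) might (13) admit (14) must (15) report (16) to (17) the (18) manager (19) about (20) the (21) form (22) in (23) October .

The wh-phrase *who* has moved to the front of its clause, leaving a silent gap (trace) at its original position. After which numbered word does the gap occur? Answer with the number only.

13

Before movement: Yusuf might suspect the consultant might admit who must report to the manager about the form in October.
'who' is the subject of the clause embedded under 'admit'. Fronting leaves a gap immediately after 'admit':
The memo did not say who Yusuf might suspect the consultant might admit ___ must report to the manager about the form in October.
'admit' is word 13.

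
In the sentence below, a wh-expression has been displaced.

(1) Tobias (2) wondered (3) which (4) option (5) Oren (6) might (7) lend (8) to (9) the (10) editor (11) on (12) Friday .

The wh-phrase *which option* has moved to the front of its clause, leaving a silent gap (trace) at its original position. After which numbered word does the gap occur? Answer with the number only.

In situ: Oren might lend which option to the editor on Friday.
'which option' is the direct object of 'lend'. It moves to the left edge, and the trace sits right after 'lend':
Tobias wondered which option Oren might lend ___ to the editor on Friday.
'lend' is word 7.

7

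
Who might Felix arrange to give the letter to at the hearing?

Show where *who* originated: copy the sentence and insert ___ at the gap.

Before movement: Felix might arrange to give the letter to who at the hearing.
'who' functions as the object of the preposition 'to' (recipient of 'give'). The gap is right after 'to'.

Who might Felix arrange to give the letter to ___ at the hearing?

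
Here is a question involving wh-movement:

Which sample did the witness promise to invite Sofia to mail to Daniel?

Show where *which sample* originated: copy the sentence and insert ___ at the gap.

Pre-movement form: The witness did promise to invite Sofia to mail which sample to Daniel.
'which sample' functions as the direct object of 'mail'. The gap is right after 'mail'.

Which sample did the witness promise to invite Sofia to mail ___ to Daniel?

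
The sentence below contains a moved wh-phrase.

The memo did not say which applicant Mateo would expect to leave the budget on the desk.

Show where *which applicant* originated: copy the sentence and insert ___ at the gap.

The memo did not say which applicant Mateo would expect ___ to leave the budget on the desk.

Pre-movement form: Mateo would expect which applicant to leave the budget on the desk.
The filler 'which applicant' is interpreted as the direct object of 'expect'. The gap is right after 'expect'.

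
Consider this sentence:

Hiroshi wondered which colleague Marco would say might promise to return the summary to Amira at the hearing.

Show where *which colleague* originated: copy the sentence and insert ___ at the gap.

Hiroshi wondered which colleague Marco would say ___ might promise to return the summary to Amira at the hearing.

In situ: Marco would say which colleague might promise to return the summary to Amira at the hearing.
The filler 'which colleague' is interpreted as the subject of the clause embedded under 'say'. The gap is right after 'say'.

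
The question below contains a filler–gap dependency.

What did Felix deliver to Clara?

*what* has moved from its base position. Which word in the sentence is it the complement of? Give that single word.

Before movement: Felix did deliver what to Clara.
'what' is the direct object of 'deliver'. Fronting leaves a gap immediately after 'deliver':
What did Felix deliver ___ to Clara?

deliver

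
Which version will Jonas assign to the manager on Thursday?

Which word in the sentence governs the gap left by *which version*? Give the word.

Pre-movement form: Jonas will assign which version to the manager on Thursday.
The filler 'which version' is interpreted as the direct object of 'assign'. Wh-movement fronts it, leaving a gap right after 'assign':
Which version will Jonas assign ___ to the manager on Thursday?

assign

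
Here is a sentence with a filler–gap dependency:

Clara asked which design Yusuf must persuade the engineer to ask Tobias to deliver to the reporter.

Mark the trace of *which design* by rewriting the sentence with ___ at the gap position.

Clara asked which design Yusuf must persuade the engineer to ask Tobias to deliver ___ to the reporter.

Pre-movement form: Yusuf must persuade the engineer to ask Tobias to deliver which design to the reporter.
The filler 'which design' is interpreted as the direct object of 'deliver'. The gap is right after 'deliver'.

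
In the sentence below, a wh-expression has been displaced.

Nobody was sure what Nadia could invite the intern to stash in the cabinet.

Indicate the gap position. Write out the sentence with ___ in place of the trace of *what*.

Nobody was sure what Nadia could invite the intern to stash ___ in the cabinet.

Underlying clause: Nadia could invite the intern to stash what in the cabinet.
'what' functions as the direct object of 'stash'. The gap is right after 'stash'.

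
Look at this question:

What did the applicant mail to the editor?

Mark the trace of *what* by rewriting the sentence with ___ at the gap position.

What did the applicant mail ___ to the editor?

Underlying clause: The applicant did mail what to the editor.
The filler 'what' is interpreted as the direct object of 'mail'. The gap is right after 'mail'.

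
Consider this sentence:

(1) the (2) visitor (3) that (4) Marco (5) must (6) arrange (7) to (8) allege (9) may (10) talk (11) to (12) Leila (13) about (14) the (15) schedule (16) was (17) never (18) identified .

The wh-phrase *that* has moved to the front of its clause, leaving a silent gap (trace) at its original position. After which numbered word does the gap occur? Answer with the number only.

8

'that' is the subject of the clause embedded under 'allege'. It moves to the left edge, and the trace sits right after 'allege':
The visitor that Marco must arrange to allege ___ may talk to Leila about the schedule was never identified.
'allege' is word 8.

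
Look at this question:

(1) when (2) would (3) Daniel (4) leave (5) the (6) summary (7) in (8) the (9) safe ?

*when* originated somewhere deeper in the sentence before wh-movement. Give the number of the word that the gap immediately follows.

Pre-movement form: Daniel would leave the summary in the safe when.
'when' is the temporal adjunct. Fronting leaves a gap immediately after 'safe':
When would Daniel leave the summary in the safe ___?
'safe' is word 9.

9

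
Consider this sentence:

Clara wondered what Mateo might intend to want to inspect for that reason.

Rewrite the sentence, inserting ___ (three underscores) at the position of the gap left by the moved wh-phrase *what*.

Clara wondered what Mateo might intend to want to inspect ___ for that reason.

Pre-movement form: Mateo might intend to want to inspect what for that reason.
The filler 'what' is interpreted as the direct object of 'inspect'. The gap is right after 'inspect'.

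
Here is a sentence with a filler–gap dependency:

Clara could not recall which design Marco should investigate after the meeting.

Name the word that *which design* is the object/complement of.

Pre-movement form: Marco should investigate which design after the meeting.
'which design' is the direct object of 'investigate'. Wh-movement fronts it, leaving a gap right after 'investigate':
Clara could not recall which design Marco should investigate ___ after the meeting.

investigate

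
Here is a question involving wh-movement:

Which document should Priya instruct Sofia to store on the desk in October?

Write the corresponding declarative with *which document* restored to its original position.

'which document' is the direct object of 'store'. Wh-movement fronts it, leaving a gap right after 'store':
Which document should Priya instruct Sofia to store ___ on the desk in October?

Priya should instruct Sofia to store which document on the desk in October.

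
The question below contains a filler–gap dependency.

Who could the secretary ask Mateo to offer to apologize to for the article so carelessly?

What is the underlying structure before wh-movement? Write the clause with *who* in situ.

'who' functions as the object of the preposition 'to'. It moves to the left edge, and the trace sits right after 'to':
Who could the secretary ask Mateo to offer to apologize to ___ for the article so carelessly?

The secretary could ask Mateo to offer to apologize to who for the article so carelessly.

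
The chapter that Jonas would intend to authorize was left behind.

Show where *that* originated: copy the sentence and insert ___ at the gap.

'that' is the direct object of 'authorize'. The gap is right after 'authorize'.

The chapter that Jonas would intend to authorize ___ was left behind.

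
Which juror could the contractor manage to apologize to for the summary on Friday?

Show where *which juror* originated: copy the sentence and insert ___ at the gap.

Which juror could the contractor manage to apologize to ___ for the summary on Friday?

Pre-movement form: The contractor could manage to apologize to which juror for the summary on Friday.
'which juror' functions as the object of the preposition 'to'. The gap is right after 'to'.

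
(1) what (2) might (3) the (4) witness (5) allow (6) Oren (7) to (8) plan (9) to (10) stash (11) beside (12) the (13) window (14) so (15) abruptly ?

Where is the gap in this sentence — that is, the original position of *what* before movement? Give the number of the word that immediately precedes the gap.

Before movement: The witness might allow Oren to plan to stash what beside the window so abruptly.
The filler 'what' is interpreted as the direct object of 'stash'. It moves to the left edge, and the trace sits right after 'stash':
What might the witness allow Oren to plan to stash ___ beside the window so abruptly?
'stash' is word 10.

10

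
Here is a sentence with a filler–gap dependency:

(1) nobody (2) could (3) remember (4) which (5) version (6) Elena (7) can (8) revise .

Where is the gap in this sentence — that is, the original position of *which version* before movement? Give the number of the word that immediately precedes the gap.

Underlying clause: Elena can revise which version.
'which version' functions as the direct object of 'revise'. Wh-movement fronts it, leaving a gap right after 'revise':
Nobody could remember which version Elena can revise ___.
'revise' is word 8.

8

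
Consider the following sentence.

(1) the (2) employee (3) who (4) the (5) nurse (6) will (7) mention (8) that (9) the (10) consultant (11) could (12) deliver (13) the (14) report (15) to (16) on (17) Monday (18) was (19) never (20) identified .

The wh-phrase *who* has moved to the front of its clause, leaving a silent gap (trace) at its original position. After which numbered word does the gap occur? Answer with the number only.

The filler 'who' is interpreted as the object of the preposition 'to' (recipient of 'deliver'). Wh-movement fronts it, leaving a gap right after 'to':
The employee who the nurse will mention that the consultant could deliver the report to ___ on Monday was never identified.
'to' is word 15.

15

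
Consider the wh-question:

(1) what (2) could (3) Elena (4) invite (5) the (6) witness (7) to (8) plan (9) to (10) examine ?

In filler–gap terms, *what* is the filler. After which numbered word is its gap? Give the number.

In situ: Elena could invite the witness to plan to examine what.
'what' functions as the direct object of 'examine'. Fronting leaves a gap immediately after 'examine':
What could Elena invite the witness to plan to examine ___?
'examine' is word 10.

10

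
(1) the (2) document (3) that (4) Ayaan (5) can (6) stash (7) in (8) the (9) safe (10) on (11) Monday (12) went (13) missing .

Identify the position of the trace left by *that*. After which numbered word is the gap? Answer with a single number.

The filler 'that' is interpreted as the direct object of 'stash'. Fronting leaves a gap immediately after 'stash':
The document that Ayaan can stash ___ in the safe on Monday went missing.
'stash' is word 6.

6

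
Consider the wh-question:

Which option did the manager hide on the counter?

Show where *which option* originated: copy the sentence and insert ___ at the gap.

Which option did the manager hide ___ on the counter?

In situ: The manager did hide which option on the counter.
The filler 'which option' is interpreted as the direct object of 'hide'. The gap is right after 'hide'.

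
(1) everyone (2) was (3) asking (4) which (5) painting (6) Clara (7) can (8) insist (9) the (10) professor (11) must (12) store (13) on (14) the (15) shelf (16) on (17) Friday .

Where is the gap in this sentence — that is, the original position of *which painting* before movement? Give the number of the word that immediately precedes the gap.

12

Before movement: Clara can insist the professor must store which painting on the shelf on Friday.
The filler 'which painting' is interpreted as the direct object of 'store'. It moves to the left edge, and the trace sits right after 'store':
Everyone was asking which painting Clara can insist the professor must store ___ on the shelf on Friday.
'store' is word 12.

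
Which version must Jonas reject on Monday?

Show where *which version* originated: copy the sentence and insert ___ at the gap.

Which version must Jonas reject ___ on Monday?

Underlying clause: Jonas must reject which version on Monday.
'which version' is the direct object of 'reject'. The gap is right after 'reject'.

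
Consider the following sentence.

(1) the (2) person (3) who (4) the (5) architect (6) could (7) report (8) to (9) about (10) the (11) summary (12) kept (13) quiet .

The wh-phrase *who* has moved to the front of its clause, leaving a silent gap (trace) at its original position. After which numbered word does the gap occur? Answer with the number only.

'who' functions as the object of the preposition 'to'. Wh-movement fronts it, leaving a gap right after 'to':
The person who the architect could report to ___ about the summary kept quiet.
'to' is word 8.

8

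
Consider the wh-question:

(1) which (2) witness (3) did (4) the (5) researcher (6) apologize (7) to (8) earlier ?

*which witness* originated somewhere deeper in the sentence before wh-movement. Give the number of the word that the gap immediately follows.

Before movement: The researcher did apologize to which witness earlier.
'which witness' is the object of the preposition 'to'. Wh-movement fronts it, leaving a gap right after 'to':
Which witness did the researcher apologize to ___ earlier?
'to' is word 7.

7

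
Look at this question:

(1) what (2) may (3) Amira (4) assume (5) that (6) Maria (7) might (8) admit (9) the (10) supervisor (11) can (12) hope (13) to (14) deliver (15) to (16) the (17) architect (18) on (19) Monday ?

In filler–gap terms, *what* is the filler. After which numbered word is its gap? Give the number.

Underlying clause: Amira may assume that Maria might admit the supervisor can hope to deliver what to the architect on Monday.
The filler 'what' is interpreted as the direct object of 'deliver'. Wh-movement fronts it, leaving a gap right after 'deliver':
What may Amira assume that Maria might admit the supervisor can hope to deliver ___ to the architect on Monday?
'deliver' is word 14.

14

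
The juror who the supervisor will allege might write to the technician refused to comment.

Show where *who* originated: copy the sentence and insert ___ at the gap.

The juror who the supervisor will allege ___ might write to the technician refused to comment.

The filler 'who' is interpreted as the subject of the clause embedded under 'allege'. The gap is right after 'allege'.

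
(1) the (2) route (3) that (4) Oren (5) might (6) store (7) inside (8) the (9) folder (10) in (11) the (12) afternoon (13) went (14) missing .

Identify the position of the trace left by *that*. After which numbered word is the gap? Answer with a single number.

The filler 'that' is interpreted as the direct object of 'store'. Fronting leaves a gap immediately after 'store':
The route that Oren might store ___ inside the folder in the afternoon went missing.
'store' is word 6.

6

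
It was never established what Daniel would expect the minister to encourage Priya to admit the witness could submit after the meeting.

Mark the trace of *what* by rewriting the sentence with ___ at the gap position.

Pre-movement form: Daniel would expect the minister to encourage Priya to admit the witness could submit what after the meeting.
'what' is the direct object of 'submit'. The gap is right after 'submit'.

It was never established what Daniel would expect the minister to encourage Priya to admit the witness could submit ___ after the meeting.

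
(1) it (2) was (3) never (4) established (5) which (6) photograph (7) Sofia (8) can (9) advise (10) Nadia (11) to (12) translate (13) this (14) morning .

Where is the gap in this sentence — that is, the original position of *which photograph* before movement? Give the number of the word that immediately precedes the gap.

12

In situ: Sofia can advise Nadia to translate which photograph this morning.
'which photograph' is the direct object of 'translate'. Fronting leaves a gap immediately after 'translate':
It was never established which photograph Sofia can advise Nadia to translate ___ this morning.
'translate' is word 12.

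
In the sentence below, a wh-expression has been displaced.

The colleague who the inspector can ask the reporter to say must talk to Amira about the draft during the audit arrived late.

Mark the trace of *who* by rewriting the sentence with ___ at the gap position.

The colleague who the inspector can ask the reporter to say ___ must talk to Amira about the draft during the audit arrived late.

'who' functions as the subject of the clause embedded under 'say'. The gap is right after 'say'.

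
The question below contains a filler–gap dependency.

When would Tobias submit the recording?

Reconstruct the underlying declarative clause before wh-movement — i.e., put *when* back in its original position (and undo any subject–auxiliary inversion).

'when' functions as the temporal adjunct. It moves to the left edge, and the trace sits right after 'recording':
When would Tobias submit the recording ___?

Tobias would submit the recording when.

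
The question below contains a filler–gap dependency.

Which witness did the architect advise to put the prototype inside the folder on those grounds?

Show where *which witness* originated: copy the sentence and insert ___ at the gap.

Which witness did the architect advise ___ to put the prototype inside the folder on those grounds?

Underlying clause: The architect did advise which witness to put the prototype inside the folder on those grounds.
The filler 'which witness' is interpreted as the direct object of 'advise'. The gap is right after 'advise'.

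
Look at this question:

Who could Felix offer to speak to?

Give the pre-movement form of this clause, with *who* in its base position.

'who' is the object of the preposition 'to'. It moves to the left edge, and the trace sits right after 'to':
Who could Felix offer to speak to ___?

Felix could offer to speak to who.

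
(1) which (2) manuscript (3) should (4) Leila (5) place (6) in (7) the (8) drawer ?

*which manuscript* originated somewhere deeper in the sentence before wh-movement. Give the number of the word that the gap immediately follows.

Underlying clause: Leila should place which manuscript in the drawer.
'which manuscript' is the direct object of 'place'. It moves to the left edge, and the trace sits right after 'place':
Which manuscript should Leila place ___ in the drawer?
'place' is word 5.

5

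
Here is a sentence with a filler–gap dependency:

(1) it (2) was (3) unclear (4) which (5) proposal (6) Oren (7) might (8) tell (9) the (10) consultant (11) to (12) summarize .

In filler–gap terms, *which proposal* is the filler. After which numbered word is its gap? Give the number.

12

Before movement: Oren might tell the consultant to summarize which proposal.
'which proposal' is the direct object of 'summarize'. Wh-movement fronts it, leaving a gap right after 'summarize':
It was unclear which proposal Oren might tell the consultant to summarize ___.
'summarize' is word 12.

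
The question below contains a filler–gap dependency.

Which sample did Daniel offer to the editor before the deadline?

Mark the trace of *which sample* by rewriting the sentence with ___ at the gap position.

Which sample did Daniel offer ___ to the editor before the deadline?

In situ: Daniel did offer which sample to the editor before the deadline.
The filler 'which sample' is interpreted as the direct object of 'offer'. The gap is right after 'offer'.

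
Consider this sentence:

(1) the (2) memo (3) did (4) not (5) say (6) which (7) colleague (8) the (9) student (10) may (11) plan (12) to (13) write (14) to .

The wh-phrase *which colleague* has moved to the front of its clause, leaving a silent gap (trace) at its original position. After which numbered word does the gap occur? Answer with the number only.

In situ: The student may plan to write to which colleague.
'which colleague' is the object of the preposition 'to'. Wh-movement fronts it, leaving a gap right after 'to':
The memo did not say which colleague the student may plan to write to ___.
'to' is word 14.

14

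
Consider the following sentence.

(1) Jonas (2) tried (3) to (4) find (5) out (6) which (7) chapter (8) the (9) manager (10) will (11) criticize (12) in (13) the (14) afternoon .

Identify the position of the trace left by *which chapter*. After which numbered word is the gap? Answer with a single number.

11

Before movement: The manager will criticize which chapter in the afternoon.
'which chapter' is the direct object of 'criticize'. It moves to the left edge, and the trace sits right after 'criticize':
Jonas tried to find out which chapter the manager will criticize ___ in the afternoon.
'criticize' is word 11.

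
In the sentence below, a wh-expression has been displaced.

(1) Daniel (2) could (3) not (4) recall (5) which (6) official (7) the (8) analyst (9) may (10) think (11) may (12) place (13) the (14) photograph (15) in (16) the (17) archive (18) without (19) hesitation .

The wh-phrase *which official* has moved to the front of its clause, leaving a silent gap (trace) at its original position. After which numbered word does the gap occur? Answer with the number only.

Underlying clause: The analyst may think which official may place the photograph in the archive without hesitation.
'which official' functions as the subject of the clause embedded under 'think'. Wh-movement fronts it, leaving a gap right after 'think':
Daniel could not recall which official the analyst may think ___ may place the photograph in the archive without hesitation.
'think' is word 10.

10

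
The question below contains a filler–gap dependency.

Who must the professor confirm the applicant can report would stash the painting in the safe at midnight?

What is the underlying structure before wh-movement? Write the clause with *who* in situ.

The filler 'who' is interpreted as the subject of the clause embedded under 'report'. Wh-movement fronts it, leaving a gap right after 'report':
Who must the professor confirm the applicant can report ___ would stash the painting in the safe at midnight?

The professor must confirm the applicant can report who would stash the painting in the safe at midnight.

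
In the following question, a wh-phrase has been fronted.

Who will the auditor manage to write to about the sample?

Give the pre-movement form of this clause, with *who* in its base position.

'who' functions as the object of the preposition 'to'. It moves to the left edge, and the trace sits right after 'to':
Who will the auditor manage to write to ___ about the sample?

The auditor will manage to write to who about the sample.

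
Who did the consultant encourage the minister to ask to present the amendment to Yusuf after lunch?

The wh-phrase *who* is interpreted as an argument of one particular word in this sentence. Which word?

ask

Underlying clause: The consultant did encourage the minister to ask who to present the amendment to Yusuf after lunch.
'who' is the direct object of 'ask'. Fronting leaves a gap immediately after 'ask':
Who did the consultant encourage the minister to ask ___ to present the amendment to Yusuf after lunch?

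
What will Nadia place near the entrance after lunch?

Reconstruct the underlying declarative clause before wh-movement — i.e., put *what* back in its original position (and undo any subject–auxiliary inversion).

Nadia will place what near the entrance after lunch.

'what' functions as the direct object of 'place'. It moves to the left edge, and the trace sits right after 'place':
What will Nadia place ___ near the entrance after lunch?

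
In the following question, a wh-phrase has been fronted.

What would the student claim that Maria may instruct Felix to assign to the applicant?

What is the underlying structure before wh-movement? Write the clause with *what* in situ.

The student would claim that Maria may instruct Felix to assign what to the applicant.

'what' is the direct object of 'assign'. It moves to the left edge, and the trace sits right after 'assign':
What would the student claim that Maria may instruct Felix to assign ___ to the applicant?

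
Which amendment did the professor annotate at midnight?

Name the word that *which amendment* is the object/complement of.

Before movement: The professor did annotate which amendment at midnight.
'which amendment' functions as the direct object of 'annotate'. Wh-movement fronts it, leaving a gap right after 'annotate':
Which amendment did the professor annotate ___ at midnight?

annotate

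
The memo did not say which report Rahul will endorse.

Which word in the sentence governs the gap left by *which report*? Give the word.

Before movement: Rahul will endorse which report.
The filler 'which report' is interpreted as the direct object of 'endorse'. Wh-movement fronts it, leaving a gap right after 'endorse':
The memo did not say which report Rahul will endorse ___.

endorse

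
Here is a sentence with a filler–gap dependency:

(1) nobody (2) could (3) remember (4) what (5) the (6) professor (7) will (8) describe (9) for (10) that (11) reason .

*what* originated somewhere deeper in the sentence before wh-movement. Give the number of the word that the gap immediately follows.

8

Before movement: The professor will describe what for that reason.
'what' is the direct object of 'describe'. It moves to the left edge, and the trace sits right after 'describe':
Nobody could remember what the professor will describe ___ for that reason.
'describe' is word 8.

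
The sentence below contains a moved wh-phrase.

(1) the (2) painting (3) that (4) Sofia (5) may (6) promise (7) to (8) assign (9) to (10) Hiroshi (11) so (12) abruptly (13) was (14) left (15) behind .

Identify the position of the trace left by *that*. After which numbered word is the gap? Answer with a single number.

'that' functions as the direct object of 'assign'. Fronting leaves a gap immediately after 'assign':
The painting that Sofia may promise to assign ___ to Hiroshi so abruptly was left behind.
'assign' is word 8.

8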